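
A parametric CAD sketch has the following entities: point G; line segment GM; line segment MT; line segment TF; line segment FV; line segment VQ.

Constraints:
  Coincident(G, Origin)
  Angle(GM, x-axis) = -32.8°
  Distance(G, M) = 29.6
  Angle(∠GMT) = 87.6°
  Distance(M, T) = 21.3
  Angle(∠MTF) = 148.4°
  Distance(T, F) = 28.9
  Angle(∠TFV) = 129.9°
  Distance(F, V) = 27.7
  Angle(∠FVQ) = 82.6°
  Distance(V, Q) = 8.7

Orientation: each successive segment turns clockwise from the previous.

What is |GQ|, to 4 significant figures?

42.07

G is at the origin; GM runs at -32.8° with length 29.6, so M = (24.88, -16.03). ∠GMT = 87.6° gives MT at -125.2° from the x-axis; with |MT| = 21.3, T = (12.60, -33.44). ∠MTF = 148.4° gives TF at -156.8° from the x-axis; with |TF| = 28.9, F = (-13.96, -44.82). ∠TFV = 129.9° gives FV at 153.1° from the x-axis; with |FV| = 27.7, V = (-38.66, -32.29). ∠FVQ = 82.6° gives VQ at 55.70° from the x-axis; with |VQ| = 8.7, Q = (-33.76, -25.11). Then |GQ| = |Q − G| = 42.07.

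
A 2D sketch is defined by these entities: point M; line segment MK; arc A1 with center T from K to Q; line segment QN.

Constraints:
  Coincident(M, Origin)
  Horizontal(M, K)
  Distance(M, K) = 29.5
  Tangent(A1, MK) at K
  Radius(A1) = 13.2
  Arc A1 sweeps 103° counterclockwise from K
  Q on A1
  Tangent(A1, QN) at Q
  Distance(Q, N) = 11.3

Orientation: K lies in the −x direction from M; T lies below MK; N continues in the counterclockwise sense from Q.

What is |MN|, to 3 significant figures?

48.2

M is at the origin; MK is horizontal with |MK| = 29.5 and K on the −x side, so K = (-29.5, 0.00). The tangent condition forces TK to be normal to MK, so T = K + (0, -13.2) = (-29.5, -13.2). On A1, K sits at bearing 90° from T; a 103° counterclockwise sweep puts Q at bearing 193°, so Q = T + 13.2·(cos 193°, sin 193°) = (-42.4, -16.2). The tangent condition forces TQ to be normal to QN, so QN runs along (−sin 193°, cos 193°); with |QN| = 11.3, N = (-39.8, -27.2). Then |MN| = |N − M| = 48.2.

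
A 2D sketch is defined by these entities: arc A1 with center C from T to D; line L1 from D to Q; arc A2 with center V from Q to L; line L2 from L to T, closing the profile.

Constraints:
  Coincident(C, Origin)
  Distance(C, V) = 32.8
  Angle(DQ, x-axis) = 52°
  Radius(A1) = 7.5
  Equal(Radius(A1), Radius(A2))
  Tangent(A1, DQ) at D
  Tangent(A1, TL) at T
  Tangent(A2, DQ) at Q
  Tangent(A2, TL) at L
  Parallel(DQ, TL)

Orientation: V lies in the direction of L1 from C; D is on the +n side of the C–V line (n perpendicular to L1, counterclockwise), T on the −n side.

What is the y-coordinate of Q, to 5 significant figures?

30.464

Tangency of A1 to both parallel lines with radius 7.5 puts D and T at C ± 7.5·n: D = (-5.9101, 4.6175), T = (5.9101, -4.6175). Equal radii place Q and L the same way about V: Q = V + 7.5·n = (14.284, 30.464), L = V − 7.5·n = (26.104, 21.229). So Q.y = 30.464.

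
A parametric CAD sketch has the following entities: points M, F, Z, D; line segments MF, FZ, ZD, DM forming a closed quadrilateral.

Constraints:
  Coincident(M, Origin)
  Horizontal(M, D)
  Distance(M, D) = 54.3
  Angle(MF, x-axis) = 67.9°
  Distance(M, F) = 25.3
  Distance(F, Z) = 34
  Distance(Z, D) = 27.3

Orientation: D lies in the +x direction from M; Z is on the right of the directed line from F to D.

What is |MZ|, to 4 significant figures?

28.06

M is at the origin; MD is horizontal with |MD| = 54.3 and D in +x, so D = (54.3, 0). MF runs at 67.9° with |MF| = 25.3, so F = (9.518, 23.44). Z is determined by |FZ| = 34.0 and |ZD| = 27.3 together: it lies at the intersection of circle(F, 34.0) and circle(D, 27.3). With |FD| = 50.55, the foot of the radical line on FD is 29.34 from F and the perpendicular offset is √(34.0² − 29.34²) = 17.19. Taking the right-of-FD solution: Z = (27.54, -5.391).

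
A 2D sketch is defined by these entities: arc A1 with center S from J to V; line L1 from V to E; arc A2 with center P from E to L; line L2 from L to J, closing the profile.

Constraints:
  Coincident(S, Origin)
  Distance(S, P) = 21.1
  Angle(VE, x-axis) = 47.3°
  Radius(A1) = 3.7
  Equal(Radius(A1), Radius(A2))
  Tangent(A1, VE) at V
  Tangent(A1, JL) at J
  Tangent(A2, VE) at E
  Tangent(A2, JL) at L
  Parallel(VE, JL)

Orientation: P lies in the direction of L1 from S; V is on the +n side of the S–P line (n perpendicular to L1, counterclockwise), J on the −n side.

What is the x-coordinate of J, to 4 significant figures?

2.719

S is at the origin and P lies 21.1 along u from S, so P = 21.1·u = (14.31, 15.51). Tangency of A1 to both parallel lines with radius 3.7 puts V and J at S ± 3.7·n: V = (-2.719, 2.509), J = (2.719, -2.509). So J.x = 2.719.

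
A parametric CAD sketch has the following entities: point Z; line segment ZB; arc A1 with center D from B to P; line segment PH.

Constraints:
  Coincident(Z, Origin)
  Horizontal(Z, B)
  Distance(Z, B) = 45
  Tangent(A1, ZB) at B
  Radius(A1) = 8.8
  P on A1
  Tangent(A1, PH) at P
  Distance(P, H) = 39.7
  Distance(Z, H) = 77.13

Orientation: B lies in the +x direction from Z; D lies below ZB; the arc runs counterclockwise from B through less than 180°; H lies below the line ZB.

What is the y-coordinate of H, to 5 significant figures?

-45.666

Checks: Z.y = 0.00, B.y = 0.00 ✓; |DP| = 8.800 ✓; ∠(DP, PH) = 90.00° ✓; |PH| = 39.70 ✓; |ZH| = 77.13 ✓.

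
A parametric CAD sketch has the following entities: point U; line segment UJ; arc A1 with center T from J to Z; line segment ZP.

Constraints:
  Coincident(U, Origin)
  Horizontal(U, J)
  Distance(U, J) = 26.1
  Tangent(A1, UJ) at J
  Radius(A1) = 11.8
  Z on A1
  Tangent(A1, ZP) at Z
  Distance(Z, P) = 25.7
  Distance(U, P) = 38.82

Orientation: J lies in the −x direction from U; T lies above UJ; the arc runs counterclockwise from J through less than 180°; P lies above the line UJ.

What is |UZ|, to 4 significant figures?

18.09

Checks: |TZ| = 11.80 ✓; ∠(TZ, ZP) = 90.00° ✓; |ZP| = 25.70 ✓; |UP| = 38.82 ✓.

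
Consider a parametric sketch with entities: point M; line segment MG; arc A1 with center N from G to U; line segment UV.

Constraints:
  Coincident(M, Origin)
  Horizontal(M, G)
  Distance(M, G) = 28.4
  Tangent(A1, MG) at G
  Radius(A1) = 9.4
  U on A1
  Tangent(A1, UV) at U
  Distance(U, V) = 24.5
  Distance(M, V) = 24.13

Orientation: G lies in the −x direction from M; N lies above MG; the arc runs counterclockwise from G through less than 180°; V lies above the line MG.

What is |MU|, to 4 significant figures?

21.22

Checks: |NU| = 9.400 ✓; ∠(NU, UV) = 90.00° ✓; |UV| = 24.50 ✓; |MV| = 24.13 ✓.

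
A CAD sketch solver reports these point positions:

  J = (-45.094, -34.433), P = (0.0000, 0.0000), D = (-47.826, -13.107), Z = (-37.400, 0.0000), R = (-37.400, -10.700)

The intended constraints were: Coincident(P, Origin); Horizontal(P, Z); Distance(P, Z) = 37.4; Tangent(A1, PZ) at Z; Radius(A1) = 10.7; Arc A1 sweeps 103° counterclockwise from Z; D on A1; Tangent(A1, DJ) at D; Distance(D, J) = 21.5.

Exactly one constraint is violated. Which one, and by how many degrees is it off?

Tangent(A1, DJ) at D — off by 5.70°.

P = (0.00, 0.00) ✓; P.y = 0.00, Z.y = 0.00 ✓; |PZ| = 37.40 ✓; ∠(RZ, ZP) = 90.00° ✓; |RZ| = 10.70 ✓; bearing(R→D) − bearing(R→Z) = 103.0° ✓; |RD| = 10.70 ✓; ∠(RD, DJ) = 95.70° ✗; |DJ| = 21.50 ✓.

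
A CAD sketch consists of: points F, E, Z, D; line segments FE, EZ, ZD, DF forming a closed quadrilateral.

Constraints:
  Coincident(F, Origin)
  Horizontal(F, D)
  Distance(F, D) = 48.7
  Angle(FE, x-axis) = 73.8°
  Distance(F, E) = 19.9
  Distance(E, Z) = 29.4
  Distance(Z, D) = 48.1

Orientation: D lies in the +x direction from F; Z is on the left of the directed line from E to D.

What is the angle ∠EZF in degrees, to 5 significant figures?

9.6403°

F is at the origin; FD is horizontal with |FD| = 48.7 and D in +x, so D = (48.7, 0). FE runs at 73.8° with |FE| = 19.9, so E = (5.5519, 19.110). Z is determined by |EZ| = 29.4 and |ZD| = 48.1 together: it lies at the intersection of circle(E, 29.4) and circle(D, 48.1). With |ED| = 47.190, the foot of the radical line on ED is 8.2399 from E and the perpendicular offset is √(29.4² − 8.2399²) = 28.222. Taking the left-of-ED solution: Z = (24.514, 41.577).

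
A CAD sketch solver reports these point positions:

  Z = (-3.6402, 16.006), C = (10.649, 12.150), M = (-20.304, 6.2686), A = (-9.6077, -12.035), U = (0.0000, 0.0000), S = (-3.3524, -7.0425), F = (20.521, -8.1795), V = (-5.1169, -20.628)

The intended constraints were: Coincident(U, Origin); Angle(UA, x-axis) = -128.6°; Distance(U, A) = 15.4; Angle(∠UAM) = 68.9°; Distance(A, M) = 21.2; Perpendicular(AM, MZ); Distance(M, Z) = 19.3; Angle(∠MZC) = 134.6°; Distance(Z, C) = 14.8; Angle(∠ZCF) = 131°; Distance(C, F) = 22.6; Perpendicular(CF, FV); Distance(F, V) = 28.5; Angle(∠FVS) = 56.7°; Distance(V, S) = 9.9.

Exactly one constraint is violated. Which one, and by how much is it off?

Distance(V, S) = 9.9 — off by 3.80.

U = (0.00, 0.00) ✓; UA at -128.6° ✓; |UA| = 15.40 ✓; ∠UAM = 68.90° ✓; |AM| = 21.20 ✓; ∠(AM, MZ) = 90.00° ✓; |MZ| = 19.30 ✓; ∠MZC = 134.6° ✓; |ZC| = 14.80 ✓; ∠ZCF = 131.0° ✓; |CF| = 22.60 ✓; ∠(CF, FV) = 90.00° ✓; |FV| = 28.50 ✓; ∠FVS = 56.70° ✓; |VS| = 13.70 ✗.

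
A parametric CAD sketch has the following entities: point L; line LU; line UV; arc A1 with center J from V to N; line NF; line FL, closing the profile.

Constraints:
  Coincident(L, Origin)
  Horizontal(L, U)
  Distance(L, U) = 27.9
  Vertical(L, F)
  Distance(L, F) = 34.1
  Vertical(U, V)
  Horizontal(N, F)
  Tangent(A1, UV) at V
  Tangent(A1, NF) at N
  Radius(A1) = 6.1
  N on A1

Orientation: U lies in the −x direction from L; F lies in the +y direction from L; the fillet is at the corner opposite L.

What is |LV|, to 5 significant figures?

39.527

The virtual corner opposite L is at (-27.900, 34.100). The tangent condition forces JV to be normal to UV and since A1 is tangent to NF there, JN ⟂ NF, with radius 6.1, so the center J sits 6.1 in from both sides at J = (-21.800, 28.000). That places the tangent points at V = (-27.900, 28.000) on UV and N = (-21.800, 34.100) on NF. Then |LV| = |V − L| = 39.527.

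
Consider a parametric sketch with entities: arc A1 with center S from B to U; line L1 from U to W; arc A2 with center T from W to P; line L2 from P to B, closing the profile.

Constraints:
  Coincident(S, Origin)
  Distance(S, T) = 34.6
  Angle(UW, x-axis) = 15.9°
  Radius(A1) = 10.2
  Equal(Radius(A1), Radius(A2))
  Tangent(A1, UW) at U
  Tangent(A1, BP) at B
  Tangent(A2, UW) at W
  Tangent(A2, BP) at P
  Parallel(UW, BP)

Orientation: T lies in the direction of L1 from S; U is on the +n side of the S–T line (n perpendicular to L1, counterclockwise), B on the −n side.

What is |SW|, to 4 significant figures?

36.07

The slot axis is L1's direction at 15.9°, so u = (cos 15.9°, sin 15.9°) = (0.9617, 0.2740) and n = (−sin 15.9°, cos 15.9°) = (-0.2740, 0.9617). S is at the origin and T lies 34.6 along u from S, so T = 34.6·u = (33.28, 9.479). Tangency of A1 to both parallel lines with radius 10.2 puts U and B at S ± 10.2·n: U = (-2.794, 9.810), B = (2.794, -9.810). Equal radii place W and P the same way about T: W = T + 10.2·n = (30.48, 19.29), P = T − 10.2·n = (36.07, -0.3308). Then |SW| = |W − S| = 36.07.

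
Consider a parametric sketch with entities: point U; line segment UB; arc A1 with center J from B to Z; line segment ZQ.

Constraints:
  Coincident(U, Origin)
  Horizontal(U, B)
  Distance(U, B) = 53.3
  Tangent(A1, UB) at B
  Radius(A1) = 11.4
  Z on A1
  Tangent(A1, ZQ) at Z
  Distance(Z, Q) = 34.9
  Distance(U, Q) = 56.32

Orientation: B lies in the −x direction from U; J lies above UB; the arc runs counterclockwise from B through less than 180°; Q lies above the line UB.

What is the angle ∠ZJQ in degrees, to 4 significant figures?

71.91°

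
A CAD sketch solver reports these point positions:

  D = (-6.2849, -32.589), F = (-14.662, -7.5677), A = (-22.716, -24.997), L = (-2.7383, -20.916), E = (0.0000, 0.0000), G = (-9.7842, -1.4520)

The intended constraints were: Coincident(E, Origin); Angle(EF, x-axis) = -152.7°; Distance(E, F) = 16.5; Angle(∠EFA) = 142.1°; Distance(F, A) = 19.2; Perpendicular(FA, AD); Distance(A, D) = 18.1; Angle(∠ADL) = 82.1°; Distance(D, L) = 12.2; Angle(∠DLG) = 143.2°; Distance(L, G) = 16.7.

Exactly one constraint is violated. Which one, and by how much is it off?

Distance(L, G) = 16.7 — off by 4.00.

E = (0.00, 0.00) ✓; EF at -152.7° ✓; |EF| = 16.50 ✓; ∠EFA = 142.1° ✓; |FA| = 19.20 ✓; ∠(FA, AD) = 90.00° ✓; |AD| = 18.10 ✓; ∠ADL = 82.10° ✓; |DL| = 12.20 ✓; ∠DLG = 143.2° ✓; |LG| = 20.70 ✗.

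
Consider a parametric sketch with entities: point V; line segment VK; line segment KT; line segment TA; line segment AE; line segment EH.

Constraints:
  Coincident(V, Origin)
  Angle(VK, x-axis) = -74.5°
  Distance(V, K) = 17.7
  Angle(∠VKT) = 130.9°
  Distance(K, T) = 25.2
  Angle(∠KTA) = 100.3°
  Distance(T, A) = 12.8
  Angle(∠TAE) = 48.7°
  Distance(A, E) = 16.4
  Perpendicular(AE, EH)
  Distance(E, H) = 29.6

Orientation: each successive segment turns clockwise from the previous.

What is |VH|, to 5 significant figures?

53.091

V is at the origin; VK runs at -74.5° with length 17.7, so K = (4.7301, -17.056). ∠VKT = 130.9° gives KT at -123.60° from the x-axis; with |KT| = 25.2, T = (-9.2153, -38.046). ∠KTA = 100.3° gives TA at 156.70° from the x-axis; with |TA| = 12.8, A = (-20.971, -32.983). ∠TAE = 48.7° gives AE at 25.400° from the x-axis; with |AE| = 16.4, E = (-6.1568, -25.948). AE ⟂ EH, so EH runs at -64.600°; with |EH| = 29.6, H = (6.5397, -52.687). Then |VH| = |H − V| = 53.091.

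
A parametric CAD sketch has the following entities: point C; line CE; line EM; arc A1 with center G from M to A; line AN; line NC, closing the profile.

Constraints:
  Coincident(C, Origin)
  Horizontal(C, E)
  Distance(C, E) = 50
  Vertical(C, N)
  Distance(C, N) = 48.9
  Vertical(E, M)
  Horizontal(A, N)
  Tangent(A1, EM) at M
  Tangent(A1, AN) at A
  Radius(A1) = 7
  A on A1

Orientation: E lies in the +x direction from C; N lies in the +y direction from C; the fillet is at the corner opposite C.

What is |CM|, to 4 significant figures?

65.24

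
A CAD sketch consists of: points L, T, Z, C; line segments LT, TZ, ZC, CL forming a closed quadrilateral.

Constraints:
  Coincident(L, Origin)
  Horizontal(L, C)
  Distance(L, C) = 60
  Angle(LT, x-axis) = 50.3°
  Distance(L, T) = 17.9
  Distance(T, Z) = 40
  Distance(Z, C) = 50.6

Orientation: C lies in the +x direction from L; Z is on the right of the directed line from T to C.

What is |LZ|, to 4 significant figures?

30.73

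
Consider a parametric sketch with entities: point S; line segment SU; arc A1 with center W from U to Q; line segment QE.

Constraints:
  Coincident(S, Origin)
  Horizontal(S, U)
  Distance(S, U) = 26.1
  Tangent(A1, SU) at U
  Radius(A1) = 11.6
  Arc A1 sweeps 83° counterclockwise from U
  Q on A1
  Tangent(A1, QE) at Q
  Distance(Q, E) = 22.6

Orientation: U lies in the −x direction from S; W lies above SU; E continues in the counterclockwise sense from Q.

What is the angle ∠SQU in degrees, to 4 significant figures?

103.6°

S is at the origin; S and U share the same y with |SU| = 26.1 and U on the −x side, so U = (-26.10, 0.000). A1 meets SU tangentially, so WU is at right angles to SU, so W = U + (0, 11.6) = (-26.10, 11.60). On A1, U sits at bearing -90° from W; an 83° counterclockwise sweep puts Q at bearing -7°, so Q = W + 11.6·(cos -7°, sin -7°) = (-14.59, 10.19). Then cos ∠SQU = QS·QU / (|QS||QU|), giving 103.6°.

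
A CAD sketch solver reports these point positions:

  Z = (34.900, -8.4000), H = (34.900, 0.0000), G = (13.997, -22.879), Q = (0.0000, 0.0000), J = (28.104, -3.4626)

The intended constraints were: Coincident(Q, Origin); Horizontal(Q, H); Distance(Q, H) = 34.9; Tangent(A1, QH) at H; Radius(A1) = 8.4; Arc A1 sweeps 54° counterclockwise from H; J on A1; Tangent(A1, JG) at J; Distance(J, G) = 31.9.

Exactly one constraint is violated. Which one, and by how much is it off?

Distance(J, G) = 31.9 — off by 7.90.

Q = (0.00, 0.00) ✓; Q.y = 0.00, H.y = 0.00 ✓; |QH| = 34.90 ✓; ∠(ZH, HQ) = 90.00° ✓; |ZH| = 8.400 ✓; bearing(Z→J) − bearing(Z→H) = 54.00° ✓; |ZJ| = 8.400 ✓; ∠(ZJ, JG) = 90.00° ✓; |JG| = 24.00 ✗.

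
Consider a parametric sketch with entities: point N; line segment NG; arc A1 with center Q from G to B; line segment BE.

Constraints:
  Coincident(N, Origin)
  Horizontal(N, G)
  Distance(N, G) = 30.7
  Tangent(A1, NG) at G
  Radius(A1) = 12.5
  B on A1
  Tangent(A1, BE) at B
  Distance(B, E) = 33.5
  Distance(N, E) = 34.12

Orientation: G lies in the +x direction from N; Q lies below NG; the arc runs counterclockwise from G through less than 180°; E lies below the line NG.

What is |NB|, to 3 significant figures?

21.0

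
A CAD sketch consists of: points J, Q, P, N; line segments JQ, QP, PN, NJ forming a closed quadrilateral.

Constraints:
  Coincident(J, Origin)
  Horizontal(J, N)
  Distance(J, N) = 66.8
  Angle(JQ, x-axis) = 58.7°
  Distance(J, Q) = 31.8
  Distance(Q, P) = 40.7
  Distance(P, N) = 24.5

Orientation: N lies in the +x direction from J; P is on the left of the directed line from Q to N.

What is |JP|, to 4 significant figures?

61.20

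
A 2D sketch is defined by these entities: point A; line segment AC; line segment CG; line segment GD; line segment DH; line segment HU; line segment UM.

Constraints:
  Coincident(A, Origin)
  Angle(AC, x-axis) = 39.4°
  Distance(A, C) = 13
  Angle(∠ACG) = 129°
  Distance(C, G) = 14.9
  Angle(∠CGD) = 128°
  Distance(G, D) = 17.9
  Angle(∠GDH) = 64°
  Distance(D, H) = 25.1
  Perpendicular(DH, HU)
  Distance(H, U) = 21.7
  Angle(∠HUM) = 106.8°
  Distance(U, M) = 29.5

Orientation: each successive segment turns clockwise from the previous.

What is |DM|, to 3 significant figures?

30.4

A is at the origin; AC runs at 39.4° with length 13.0, so C = (10.0, 8.25). ∠ACG = 129.0° gives CG at -11.6° from the x-axis; with |CG| = 14.9, G = (24.6, 5.26). ∠CGD = 128.0° gives GD at -63.6° from the x-axis; with |GD| = 17.9, D = (32.6, -10.8). ∠GDH = 64.0° gives DH at -180° from the x-axis; with |DH| = 25.1, H = (7.50, -11.0). The perpendicularity gives HU at right angles to DH, so HU runs at 90.4°; with |HU| = 21.7, U = (7.35, 10.7). ∠HUM = 106.8° gives UM at 17.2° from the x-axis; with |UM| = 29.5, M = (35.5, 19.5). Then |DM| = |M − D| = 30.4.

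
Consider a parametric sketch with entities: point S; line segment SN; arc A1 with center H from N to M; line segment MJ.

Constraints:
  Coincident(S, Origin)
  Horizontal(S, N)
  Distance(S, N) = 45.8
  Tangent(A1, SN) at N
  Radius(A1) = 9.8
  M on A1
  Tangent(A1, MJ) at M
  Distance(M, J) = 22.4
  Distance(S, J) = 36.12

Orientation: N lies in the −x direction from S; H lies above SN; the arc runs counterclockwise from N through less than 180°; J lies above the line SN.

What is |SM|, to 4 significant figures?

37.57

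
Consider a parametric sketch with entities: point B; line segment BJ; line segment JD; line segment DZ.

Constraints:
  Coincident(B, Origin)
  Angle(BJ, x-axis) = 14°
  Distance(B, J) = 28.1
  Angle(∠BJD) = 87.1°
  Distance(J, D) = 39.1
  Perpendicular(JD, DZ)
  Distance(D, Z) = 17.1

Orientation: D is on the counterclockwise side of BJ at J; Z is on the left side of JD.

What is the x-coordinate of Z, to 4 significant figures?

-0.4627

B is at the origin; BJ runs at 14.0° with length 28.1, so J = 28.1·(cos 14.0°, sin 14.0°) = (27.27, 6.798). ∠BJD = 87.1°, so JD runs at 14.0° + (180° − 87.1°) = 106.9° from the x-axis; with |JD| = 39.1, D = J + 39.1·(cos 106.9°, sin 106.9°) = (15.90, 44.21). The perpendicularity gives DZ at right angles to JD; with |DZ| = 17.1 on the left of JD, Z = D + 17.1·(-0.9568, -0.2907) = (-0.4627, 39.24). So Z.x = -0.4627.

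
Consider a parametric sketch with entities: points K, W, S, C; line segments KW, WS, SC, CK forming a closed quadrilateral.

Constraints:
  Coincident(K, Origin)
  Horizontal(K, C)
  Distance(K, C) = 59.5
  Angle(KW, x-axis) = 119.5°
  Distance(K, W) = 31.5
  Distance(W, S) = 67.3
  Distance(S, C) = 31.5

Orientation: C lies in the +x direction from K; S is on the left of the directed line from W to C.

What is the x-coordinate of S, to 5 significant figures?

51.717

Checks: |WS| = 67.30 ✓; |SC| = 31.50 ✓.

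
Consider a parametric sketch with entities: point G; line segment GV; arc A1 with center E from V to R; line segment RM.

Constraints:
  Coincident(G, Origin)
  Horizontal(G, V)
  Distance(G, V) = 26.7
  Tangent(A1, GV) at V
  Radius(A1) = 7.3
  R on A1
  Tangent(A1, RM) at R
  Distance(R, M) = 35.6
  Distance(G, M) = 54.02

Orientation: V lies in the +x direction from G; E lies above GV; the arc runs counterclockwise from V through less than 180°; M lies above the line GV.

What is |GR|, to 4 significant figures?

34.84

G is at the origin; GV is horizontal with |GV| = 26.7 and V on the +x side, so V = (26.70, 0.000). A1 meets GV tangentially, so EV is at right angles to GV, so E = V + (0, 7.3) = (26.70, 7.300). Since ER ⟂ RM (tangency), |EM| = √(7.3² + 35.6²) = 36.34 regardless of where R sits on A1. So M lies on both circle(G, 54.02) and circle(E, 36.34); the above-GV intersection is M = (32.46, 43.18). R is the foot of the tangent from M: R = (33.99, 7.615).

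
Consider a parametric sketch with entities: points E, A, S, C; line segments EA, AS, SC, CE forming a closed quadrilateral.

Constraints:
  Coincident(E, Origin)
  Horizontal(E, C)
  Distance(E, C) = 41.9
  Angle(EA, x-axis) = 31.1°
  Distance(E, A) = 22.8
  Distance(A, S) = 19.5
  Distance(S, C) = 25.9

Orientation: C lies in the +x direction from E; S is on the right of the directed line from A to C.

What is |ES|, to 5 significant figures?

18.733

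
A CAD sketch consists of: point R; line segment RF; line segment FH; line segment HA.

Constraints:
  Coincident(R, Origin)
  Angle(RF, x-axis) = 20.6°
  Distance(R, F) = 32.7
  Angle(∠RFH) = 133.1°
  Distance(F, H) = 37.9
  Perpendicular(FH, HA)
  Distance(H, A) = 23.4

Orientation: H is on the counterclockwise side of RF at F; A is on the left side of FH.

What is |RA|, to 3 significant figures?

60.2

∠RFH = 133.1°, so FH runs at 20.6° + (180° − 133.1°) = 67.5° from the x-axis; with |FH| = 37.9, H = F + 37.9·(cos 67.5°, sin 67.5°) = (45.1, 46.5). FH ⟂ HA; with |HA| = 23.4 on the left of FH, A = H + 23.4·(-0.924, 0.383) = (23.5, 55.5). Then |RA| = |A − R| = 60.2.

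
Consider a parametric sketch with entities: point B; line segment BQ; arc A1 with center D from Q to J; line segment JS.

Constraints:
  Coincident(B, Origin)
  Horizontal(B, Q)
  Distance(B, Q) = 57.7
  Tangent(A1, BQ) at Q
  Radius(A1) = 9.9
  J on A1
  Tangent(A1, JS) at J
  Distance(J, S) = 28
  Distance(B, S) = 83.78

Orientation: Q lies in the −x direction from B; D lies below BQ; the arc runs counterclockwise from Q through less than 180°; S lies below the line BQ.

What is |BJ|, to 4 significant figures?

67.17

B is at the origin; B and Q share the same y with |BQ| = 57.7 and Q on the −x side, so Q = (-57.70, 0.000). A1 meets BQ tangentially, so DQ is at right angles to BQ, so D = Q + (0, -9.9) = (-57.70, -9.900). Since DJ ⟂ JS (tangency), |DS| = √(9.9² + 28.0²) = 29.70 regardless of where J sits on A1. So S lies on both circle(B, 83.78) and circle(D, 29.70); the below-BQ intersection is S = (-77.36, -32.16). J is the foot of the tangent from S: J = (-66.88, -6.194).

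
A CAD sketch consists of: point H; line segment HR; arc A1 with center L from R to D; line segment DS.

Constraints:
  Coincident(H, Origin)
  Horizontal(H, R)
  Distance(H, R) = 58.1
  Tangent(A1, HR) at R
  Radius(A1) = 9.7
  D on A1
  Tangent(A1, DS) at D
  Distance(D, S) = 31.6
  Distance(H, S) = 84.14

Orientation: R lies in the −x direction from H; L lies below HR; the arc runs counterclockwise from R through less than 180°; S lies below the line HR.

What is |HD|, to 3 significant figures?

67.9

Checks: |HR| = 58.10 ✓; |LD| = 9.700 ✓; ∠(LD, DS) = 90.00° ✓; |DS| = 31.60 ✓; |HS| = 84.14 ✓.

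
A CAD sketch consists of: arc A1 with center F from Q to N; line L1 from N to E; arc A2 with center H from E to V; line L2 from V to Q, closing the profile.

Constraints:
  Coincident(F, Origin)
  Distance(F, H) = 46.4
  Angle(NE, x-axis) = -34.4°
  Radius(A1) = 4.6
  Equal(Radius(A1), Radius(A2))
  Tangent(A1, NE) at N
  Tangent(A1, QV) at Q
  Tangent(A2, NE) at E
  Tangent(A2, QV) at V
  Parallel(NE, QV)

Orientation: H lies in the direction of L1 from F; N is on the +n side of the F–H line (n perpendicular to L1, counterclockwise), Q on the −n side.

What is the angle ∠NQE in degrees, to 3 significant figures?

78.8°

The slot axis is L1's direction at -34.4°, so u = (cos -34.4°, sin -34.4°) = (0.825, -0.565) and n = (−sin -34.4°, cos -34.4°) = (0.565, 0.825). F is at the origin and H lies 46.4 along u from F, so H = 46.4·u = (38.3, -26.2). Tangency of A1 to both parallel lines with radius 4.6 puts N and Q at F ± 4.6·n: N = (2.60, 3.80), Q = (-2.60, -3.80). Equal radii place E and V the same way about H: E = H + 4.6·n = (40.9, -22.4), V = H − 4.6·n = (35.7, -30.0). Then cos ∠NQE = QN·QE / (|QN||QE|), giving 78.8°.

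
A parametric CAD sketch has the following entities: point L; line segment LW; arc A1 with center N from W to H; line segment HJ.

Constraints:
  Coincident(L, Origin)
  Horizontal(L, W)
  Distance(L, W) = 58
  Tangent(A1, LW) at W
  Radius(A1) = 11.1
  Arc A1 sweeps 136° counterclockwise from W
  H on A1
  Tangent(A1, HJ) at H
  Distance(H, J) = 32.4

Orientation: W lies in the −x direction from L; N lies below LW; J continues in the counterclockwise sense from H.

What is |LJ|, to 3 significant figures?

59.4

L is at the origin; LW is horizontal with |LW| = 58.0 and W on the −x side, so W = (-58.0, 0.00). A1 meets LW tangentially, so NW is at right angles to LW, so N = W + (0, -11.1) = (-58.0, -11.1). On A1, W sits at bearing 90° from N; a 136° counterclockwise sweep puts H at bearing 226°, so H = N + 11.1·(cos 226°, sin 226°) = (-65.7, -19.1). A1 meets HJ tangentially, so NH is at right angles to HJ, so HJ runs along (−sin 226°, cos 226°); with |HJ| = 32.4, J = (-42.4, -41.6). Then |LJ| = |J − L| = 59.4.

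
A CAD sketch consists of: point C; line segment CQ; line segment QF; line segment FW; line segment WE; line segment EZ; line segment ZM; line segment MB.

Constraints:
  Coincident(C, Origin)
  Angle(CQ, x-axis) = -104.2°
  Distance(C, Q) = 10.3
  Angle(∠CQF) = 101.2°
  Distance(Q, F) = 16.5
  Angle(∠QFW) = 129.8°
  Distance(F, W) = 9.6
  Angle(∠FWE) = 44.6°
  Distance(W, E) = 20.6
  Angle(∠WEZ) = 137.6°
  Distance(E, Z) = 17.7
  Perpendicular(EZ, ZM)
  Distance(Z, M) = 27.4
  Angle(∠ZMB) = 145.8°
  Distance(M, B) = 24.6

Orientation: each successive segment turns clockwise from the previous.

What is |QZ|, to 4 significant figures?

12.44

C is at the origin; CQ runs at -104.2° with length 10.3, so Q = (-2.527, -9.985). ∠CQF = 101.2° gives QF at 177.0° from the x-axis; with |QF| = 16.5, F = (-19.00, -9.122). ∠QFW = 129.8° gives FW at 126.8° from the x-axis; with |FW| = 9.6, W = (-24.75, -1.435). ∠FWE = 44.6° gives WE at -8.600° from the x-axis; with |WE| = 20.6, E = (-4.386, -4.515). ∠WEZ = 137.6° gives EZ at -51.00° from the x-axis; with |EZ| = 17.7, Z = (6.753, -18.27). Then |QZ| = |Z − Q| = 12.44.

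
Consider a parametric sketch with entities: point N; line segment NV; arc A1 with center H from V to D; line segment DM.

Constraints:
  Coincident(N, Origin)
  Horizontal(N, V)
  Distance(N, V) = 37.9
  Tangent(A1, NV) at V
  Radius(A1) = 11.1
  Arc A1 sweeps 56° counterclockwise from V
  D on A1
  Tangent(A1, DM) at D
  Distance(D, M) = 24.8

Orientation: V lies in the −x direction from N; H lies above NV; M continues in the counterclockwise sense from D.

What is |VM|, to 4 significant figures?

34.35

N is at the origin; NV is horizontal with |NV| = 37.9 and V on the −x side, so V = (-37.90, 0.000). Since A1 is tangent to NV there, HV ⟂ NV, so H = V + (0, 11.1) = (-37.90, 11.10). On A1, V sits at bearing -90° from H; a 56° counterclockwise sweep puts D at bearing -34°, so D = H + 11.1·(cos -34°, sin -34°) = (-28.70, 4.893). A1 meets DM tangentially, so HD is at right angles to DM, so DM runs along (−sin -34°, cos -34°); with |DM| = 24.8, M = (-14.83, 25.45). Then |VM| = |M − V| = 34.35.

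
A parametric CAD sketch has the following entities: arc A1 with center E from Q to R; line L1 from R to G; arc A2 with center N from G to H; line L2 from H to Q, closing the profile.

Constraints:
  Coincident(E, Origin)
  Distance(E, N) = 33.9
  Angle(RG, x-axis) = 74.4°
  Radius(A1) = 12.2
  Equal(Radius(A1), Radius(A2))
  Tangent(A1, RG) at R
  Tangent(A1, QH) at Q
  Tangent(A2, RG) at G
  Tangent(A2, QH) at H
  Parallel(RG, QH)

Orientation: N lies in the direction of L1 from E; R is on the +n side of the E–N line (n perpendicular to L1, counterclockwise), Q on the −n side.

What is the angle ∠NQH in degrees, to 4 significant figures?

19.79°

The slot axis is L1's direction at 74.4°, so u = (cos 74.4°, sin 74.4°) = (0.2689, 0.9632) and n = (−sin 74.4°, cos 74.4°) = (-0.9632, 0.2689). E is at the origin and N lies 33.9 along u from E, so N = 33.9·u = (9.116, 32.65). Tangency of A1 to both parallel lines with radius 12.2 puts R and Q at E ± 12.2·n: R = (-11.75, 3.281), Q = (11.75, -3.281). Equal radii place G and H the same way about N: G = N + 12.2·n = (-2.634, 35.93), H = N − 12.2·n = (20.87, 29.37). Then cos ∠NQH = QN·QH / (|QN||QH|), giving 19.79°.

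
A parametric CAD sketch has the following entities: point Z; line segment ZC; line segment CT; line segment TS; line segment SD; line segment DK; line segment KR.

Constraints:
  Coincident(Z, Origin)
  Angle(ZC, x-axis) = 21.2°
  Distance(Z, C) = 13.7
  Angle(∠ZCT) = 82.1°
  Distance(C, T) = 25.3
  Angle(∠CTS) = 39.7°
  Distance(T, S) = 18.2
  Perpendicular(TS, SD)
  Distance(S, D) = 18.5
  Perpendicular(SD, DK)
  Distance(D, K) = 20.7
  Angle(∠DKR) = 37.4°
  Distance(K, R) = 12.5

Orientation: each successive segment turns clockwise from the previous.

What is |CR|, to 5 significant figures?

13.132

Z is at the origin; ZC runs at 21.2° with length 13.7, so C = (12.773, 4.9543). ∠ZCT = 82.1° gives CT at -76.700° from the x-axis; with |CT| = 25.3, T = (18.593, -19.667). ∠CTS = 39.7° gives TS at 143.00° from the x-axis; with |TS| = 18.2, S = (4.0579, -8.7141). TS is perpendicular to SD, so SD runs at 53.000°; with |SD| = 18.5, D = (15.192, 6.0606). The perpendicularity gives DK at right angles to SD, so DK runs at -37.000°; with |DK| = 20.7, K = (31.723, -6.3969). ∠DKR = 37.4° gives KR at -179.60° from the x-axis; with |KR| = 12.5, R = (19.224, -6.4842). Then |CR| = |R − C| = 13.132.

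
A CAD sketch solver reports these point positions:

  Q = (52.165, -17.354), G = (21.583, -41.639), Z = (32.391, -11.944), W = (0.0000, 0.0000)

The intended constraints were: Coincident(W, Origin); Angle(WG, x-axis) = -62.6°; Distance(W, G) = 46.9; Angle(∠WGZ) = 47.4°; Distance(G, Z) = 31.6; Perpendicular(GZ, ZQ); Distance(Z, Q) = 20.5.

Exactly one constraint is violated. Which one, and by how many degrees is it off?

Perpendicular(GZ, ZQ) — off by 4.70°.

W = (0.00, 0.00) ✓; WG at -62.60° ✓; |WG| = 46.90 ✓; ∠WGZ = 47.40° ✓; |GZ| = 31.60 ✓; ∠(GZ, ZQ) = 85.30° ✗; |ZQ| = 20.50 ✓.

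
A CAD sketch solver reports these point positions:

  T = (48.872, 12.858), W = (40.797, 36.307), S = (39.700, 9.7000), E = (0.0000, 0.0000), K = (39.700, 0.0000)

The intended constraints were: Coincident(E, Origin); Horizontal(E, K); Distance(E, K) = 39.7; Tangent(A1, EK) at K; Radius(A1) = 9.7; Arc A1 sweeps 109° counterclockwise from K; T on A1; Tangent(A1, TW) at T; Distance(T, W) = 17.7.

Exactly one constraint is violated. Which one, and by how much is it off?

Distance(T, W) = 17.7 — off by 7.10.

E = (0.00, 0.00) ✓; E.y = 0.00, K.y = 0.00 ✓; |EK| = 39.70 ✓; ∠(SK, KE) = 90.00° ✓; |SK| = 9.700 ✓; bearing(S→T) − bearing(S→K) = 109.0° ✓; |ST| = 9.700 ✓; ∠(ST, TW) = 90.00° ✓; |TW| = 24.80 ✗.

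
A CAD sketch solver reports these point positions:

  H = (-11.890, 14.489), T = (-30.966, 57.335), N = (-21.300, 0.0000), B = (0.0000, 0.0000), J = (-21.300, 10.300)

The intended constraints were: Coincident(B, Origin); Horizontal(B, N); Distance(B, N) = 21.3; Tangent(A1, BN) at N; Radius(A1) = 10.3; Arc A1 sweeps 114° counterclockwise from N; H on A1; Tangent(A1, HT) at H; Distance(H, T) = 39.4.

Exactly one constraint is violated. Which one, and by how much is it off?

Distance(H, T) = 39.4 — off by 7.50.

B = (0.00, 0.00) ✓; B.y = 0.00, N.y = 0.00 ✓; |BN| = 21.30 ✓; ∠(JN, NB) = 90.00° ✓; |JN| = 10.30 ✓; bearing(J→H) − bearing(J→N) = 114.0° ✓; |JH| = 10.30 ✓; ∠(JH, HT) = 90.00° ✓; |HT| = 46.90 ✗.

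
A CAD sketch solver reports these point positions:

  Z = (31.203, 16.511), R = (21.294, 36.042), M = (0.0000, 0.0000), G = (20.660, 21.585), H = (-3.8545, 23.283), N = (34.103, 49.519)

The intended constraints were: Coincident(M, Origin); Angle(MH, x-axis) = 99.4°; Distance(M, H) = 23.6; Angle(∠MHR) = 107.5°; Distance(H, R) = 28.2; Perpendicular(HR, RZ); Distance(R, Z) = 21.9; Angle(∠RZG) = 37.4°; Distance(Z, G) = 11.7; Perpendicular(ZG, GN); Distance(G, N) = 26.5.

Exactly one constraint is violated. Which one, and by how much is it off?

Distance(G, N) = 26.5 — off by 4.50.

M = (0.00, 0.00) ✓; MH at 99.40° ✓; |MH| = 23.60 ✓; ∠MHR = 107.5° ✓; |HR| = 28.20 ✓; ∠(HR, RZ) = 90.00° ✓; |RZ| = 21.90 ✓; ∠RZG = 37.40° ✓; |ZG| = 11.70 ✓; ∠(ZG, GN) = 90.00° ✓; |GN| = 31.00 ✗.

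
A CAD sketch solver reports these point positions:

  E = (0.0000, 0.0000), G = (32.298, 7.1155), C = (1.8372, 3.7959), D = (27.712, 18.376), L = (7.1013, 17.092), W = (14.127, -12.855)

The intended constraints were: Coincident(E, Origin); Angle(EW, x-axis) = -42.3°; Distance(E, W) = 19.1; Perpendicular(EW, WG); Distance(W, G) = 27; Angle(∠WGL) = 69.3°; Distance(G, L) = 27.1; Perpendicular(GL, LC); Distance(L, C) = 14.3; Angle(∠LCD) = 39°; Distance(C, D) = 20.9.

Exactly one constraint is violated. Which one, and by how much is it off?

Distance(C, D) = 20.9 — off by 8.80.

E = (0.00, 0.00) ✓; EW at -42.30° ✓; |EW| = 19.10 ✓; ∠(EW, WG) = 90.00° ✓; |WG| = 27.00 ✓; ∠WGL = 69.30° ✓; |GL| = 27.10 ✓; ∠(GL, LC) = 90.00° ✓; |LC| = 14.30 ✓; ∠LCD = 39.00° ✓; |CD| = 29.70 ✗.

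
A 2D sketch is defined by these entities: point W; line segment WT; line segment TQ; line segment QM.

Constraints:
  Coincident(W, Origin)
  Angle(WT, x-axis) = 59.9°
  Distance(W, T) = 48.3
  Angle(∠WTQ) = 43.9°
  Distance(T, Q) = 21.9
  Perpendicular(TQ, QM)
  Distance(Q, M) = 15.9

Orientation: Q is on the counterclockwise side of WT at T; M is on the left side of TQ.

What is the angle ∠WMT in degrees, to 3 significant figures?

162°

∠WTQ = 43.9°, so TQ runs at 59.9° + (180° − 43.9°) = 196° from the x-axis; with |TQ| = 21.9, Q = T + 21.9·(cos 196°, sin 196°) = (3.17, 35.8). TQ is perpendicular to QM; with |QM| = 15.9 on the left of TQ, M = Q + 15.9·(0.276, -0.961) = (7.55, 20.5). Then cos ∠WMT = MW·MT / (|MW||MT|), giving 162°.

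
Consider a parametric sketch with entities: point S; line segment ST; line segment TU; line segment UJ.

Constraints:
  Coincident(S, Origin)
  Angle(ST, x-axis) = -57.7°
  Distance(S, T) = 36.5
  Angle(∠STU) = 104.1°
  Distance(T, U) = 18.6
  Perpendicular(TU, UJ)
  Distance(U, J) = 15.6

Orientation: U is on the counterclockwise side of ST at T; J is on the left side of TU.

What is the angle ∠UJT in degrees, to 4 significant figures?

50.01°

S is at the origin; ST runs at -57.7° with length 36.5, so T = 36.5·(cos -57.7°, sin -57.7°) = (19.50, -30.85). ∠STU = 104.1°, so TU runs at -57.7° + (180° − 104.1°) = 18.20° from the x-axis; with |TU| = 18.6, U = T + 18.6·(cos 18.20°, sin 18.20°) = (37.17, -25.04). TU ⟂ UJ; with |UJ| = 15.6 on the left of TU, J = U + 15.6·(-0.3123, 0.9500) = (32.30, -10.22). Then cos ∠UJT = JU·JT / (|JU||JT|), giving 50.01°.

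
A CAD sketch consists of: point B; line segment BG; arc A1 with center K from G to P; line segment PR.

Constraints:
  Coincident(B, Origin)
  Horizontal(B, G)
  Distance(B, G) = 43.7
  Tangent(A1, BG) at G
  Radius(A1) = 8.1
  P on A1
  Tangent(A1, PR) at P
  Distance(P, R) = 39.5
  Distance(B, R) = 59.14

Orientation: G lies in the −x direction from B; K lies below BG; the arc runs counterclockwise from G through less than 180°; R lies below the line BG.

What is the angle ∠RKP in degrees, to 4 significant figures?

78.41°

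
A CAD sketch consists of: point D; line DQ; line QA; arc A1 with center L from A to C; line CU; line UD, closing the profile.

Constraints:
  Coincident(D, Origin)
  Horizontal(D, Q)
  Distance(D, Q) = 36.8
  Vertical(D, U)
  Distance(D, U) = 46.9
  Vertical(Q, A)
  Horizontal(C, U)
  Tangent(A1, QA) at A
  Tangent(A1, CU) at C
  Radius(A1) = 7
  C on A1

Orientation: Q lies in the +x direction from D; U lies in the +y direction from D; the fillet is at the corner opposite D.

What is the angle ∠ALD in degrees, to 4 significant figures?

126.8°

D is at the origin; D and Q share the same y with |DQ| = 36.8 and Q on the +x side, so Q = (36.80, 0.000). D and U share the same x with |DU| = 46.9 and U on the +y side, so U = (0.000, 46.90). The virtual corner opposite D is at (36.80, 46.90). The tangent condition forces LA to be normal to QA and A1 meets CU tangentially, so LC is at right angles to CU, with radius 7.0, so the center L sits 7.0 in from both sides at L = (29.80, 39.90). That places the tangent points at A = (36.80, 39.90) on QA and C = (29.80, 46.90) on CU. Then cos ∠ALD = LA·LD / (|LA||LD|), giving 126.8°.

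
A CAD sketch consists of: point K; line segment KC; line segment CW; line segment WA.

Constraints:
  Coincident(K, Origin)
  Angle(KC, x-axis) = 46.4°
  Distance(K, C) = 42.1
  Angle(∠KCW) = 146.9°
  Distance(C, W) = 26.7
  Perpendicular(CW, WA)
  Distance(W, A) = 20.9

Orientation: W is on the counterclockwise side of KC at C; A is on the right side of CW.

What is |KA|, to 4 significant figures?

75.94

K is at the origin; KC runs at 46.4° with length 42.1, so C = 42.1·(cos 46.4°, sin 46.4°) = (29.03, 30.49). ∠KCW = 146.9°, so CW runs at 46.4° + (180° − 146.9°) = 79.50° from the x-axis; with |CW| = 26.7, W = C + 26.7·(cos 79.50°, sin 79.50°) = (33.90, 56.74). CW ⟂ WA; with |WA| = 20.9 on the right of CW, A = W + 20.9·(0.9833, -0.1822) = (54.45, 52.93). Then |KA| = |A − K| = 75.94.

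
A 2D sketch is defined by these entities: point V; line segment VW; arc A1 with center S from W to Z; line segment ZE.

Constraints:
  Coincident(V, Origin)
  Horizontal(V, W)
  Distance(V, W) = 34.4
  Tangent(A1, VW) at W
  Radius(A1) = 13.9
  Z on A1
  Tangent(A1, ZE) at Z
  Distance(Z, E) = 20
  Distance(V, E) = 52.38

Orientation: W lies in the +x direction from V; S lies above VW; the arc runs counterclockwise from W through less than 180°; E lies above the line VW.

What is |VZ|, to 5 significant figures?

50.865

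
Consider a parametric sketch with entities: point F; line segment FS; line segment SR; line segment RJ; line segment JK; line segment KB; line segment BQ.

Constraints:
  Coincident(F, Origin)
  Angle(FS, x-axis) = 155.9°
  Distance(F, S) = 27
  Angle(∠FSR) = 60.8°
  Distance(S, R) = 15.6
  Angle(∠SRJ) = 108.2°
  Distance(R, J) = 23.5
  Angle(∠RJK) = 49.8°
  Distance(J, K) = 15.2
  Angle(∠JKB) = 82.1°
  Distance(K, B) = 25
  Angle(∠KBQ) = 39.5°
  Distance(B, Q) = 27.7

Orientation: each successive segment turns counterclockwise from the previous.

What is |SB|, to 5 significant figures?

21.897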